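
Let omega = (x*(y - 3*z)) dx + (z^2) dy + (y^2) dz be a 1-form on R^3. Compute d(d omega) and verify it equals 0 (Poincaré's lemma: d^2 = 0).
d(d omega) = 0

Step 1: d omega = sum_{i<j} (∂f_j/∂x_i - ∂f_i/∂x_j) dx_i ∧ dx_j:
  coeff of dx ∧ dy: -x
  coeff of dx ∧ dz: 3*x
  coeff of dy ∧ dz: 2*y - 2*z
Step 2: Apply d again to each 2-form coefficient. The only possible 3-form in R^3 is dx ∧ dy ∧ dz, with coefficient
  ∂(coeff of dy∧dz)/∂x - ∂(coeff of dx∧dz)/∂y + ∂(coeff of dx∧dy)/∂z
  = ∂/∂x (2*y - 2*z) - ∂/∂y (3*x) + ∂/∂z (-x).
Each of these terms simplifies to sums of mixed partials that cancel in pairs. The result is 0 (by equality of mixed partials for smooth functions — Schwarz / Clairaut).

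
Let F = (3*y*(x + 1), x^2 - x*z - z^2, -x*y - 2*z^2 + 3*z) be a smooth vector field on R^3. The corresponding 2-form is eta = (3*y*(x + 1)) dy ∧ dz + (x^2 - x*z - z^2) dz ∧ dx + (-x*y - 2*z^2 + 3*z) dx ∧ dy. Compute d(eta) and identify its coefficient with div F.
d(eta) = (3*y - 4*z + 3) dx ∧ dy ∧ dz; div F = 3*y - 4*z + 3

For a 2-form in R^3 of the form above, applying d gives a 3-form with coefficient ∂P/∂x + ∂Q/∂y + ∂R/∂z:
  ∂P/∂x = 3*y
  ∂Q/∂y = 0
  ∂R/∂z = 3 - 4*z
Sum = 3*y - 4*z + 3, which is exactly div F.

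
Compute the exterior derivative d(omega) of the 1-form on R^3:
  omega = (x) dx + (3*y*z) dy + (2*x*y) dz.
d(omega) = (2*y) dx ∧ dz + (2*x - 3*y) dy ∧ dz

For a 1-form omega = sum_i f_i dx_i, the exterior derivative is
  d(omega) = sum_{i < j} (∂f_j/∂x_i - ∂f_i/∂x_j) dx_i ∧ dx_j.
  coefficient of dx ∧ dz: ∂f_3/∂x - ∂f_1/∂z = ∂(2*x*y)/∂x - ∂(x)/∂z = 2*y
  coefficient of dy ∧ dz: ∂f_3/∂y - ∂f_2/∂z = ∂(2*x*y)/∂y - ∂(3*y*z)/∂z = 2*x - 3*y
Assembling: d(omega) = (2*y) dx ∧ dz + (2*x - 3*y) dy ∧ dz.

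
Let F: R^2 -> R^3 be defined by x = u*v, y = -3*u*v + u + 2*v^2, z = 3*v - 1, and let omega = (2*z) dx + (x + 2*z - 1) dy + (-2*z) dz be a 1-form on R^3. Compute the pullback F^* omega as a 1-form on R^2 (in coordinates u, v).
F^* omega = (-3*u*v^2 + u*v - 12*v^2 + 13*v - 3) du + (-3*u^2*v + 4*u*v^2 - 12*u*v + 7*u + 24*v^2 - 30*v + 6) dv

Using F^*(f dg) = (f ∘ F) d(g ∘ F), substitute each coordinate x_i by F_i(u, v) in f_i, and replace dx_i by d F_i = (∂F_i/∂u) du + (∂F_i/∂v) dv.
  For the x component: f_1(F) = 6*v - 2; d F_1 = (v) du + (u) dv
  For the y component: f_2(F) = u*v + 6*v - 3; d F_2 = (1 - 3*v) du + (-3*u + 4*v) dv
  For the z component: f_3(F) = 2 - 6*v; d F_3 = (0) du + (3) dv
Combining and collecting du, dv coefficients:
  coeff of du: -3*u*v^2 + u*v - 12*v^2 + 13*v - 3
  coeff of dv: -3*u^2*v + 4*u*v^2 - 12*u*v + 7*u + 24*v^2 - 30*v + 6
F^* omega = (-3*u*v^2 + u*v - 12*v^2 + 13*v - 3) du + (-3*u^2*v + 4*u*v^2 - 12*u*v + 7*u + 24*v^2 - 30*v + 6) dv.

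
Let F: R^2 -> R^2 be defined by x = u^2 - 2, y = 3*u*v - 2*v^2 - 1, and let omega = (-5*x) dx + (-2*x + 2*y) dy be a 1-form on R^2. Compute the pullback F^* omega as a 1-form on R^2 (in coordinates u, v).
F^* omega = (-10*u^3 - 6*u^2*v + 18*u*v^2 + 20*u - 12*v^3 + 6*v) du + (-6*u^3 + 26*u^2*v - 36*u*v^2 + 6*u + 16*v^3 - 8*v) dv

Using F^*(f dg) = (f ∘ F) d(g ∘ F), substitute each coordinate x_i by F_i(u, v) in f_i, and replace dx_i by d F_i = (∂F_i/∂u) du + (∂F_i/∂v) dv.
  For the x component: f_1(F) = 10 - 5*u^2; d F_1 = (2*u) du + (0) dv
  For the y component: f_2(F) = -2*u^2 + 6*u*v - 4*v^2 + 2; d F_2 = (3*v) du + (3*u - 4*v) dv
Combining and collecting du, dv coefficients:
  coeff of du: -10*u^3 - 6*u^2*v + 18*u*v^2 + 20*u - 12*v^3 + 6*v
  coeff of dv: -6*u^3 + 26*u^2*v - 36*u*v^2 + 6*u + 16*v^3 - 8*v
F^* omega = (-10*u^3 - 6*u^2*v + 18*u*v^2 + 20*u - 12*v^3 + 6*v) du + (-6*u^3 + 26*u^2*v - 36*u*v^2 + 6*u + 16*v^3 - 8*v) dv.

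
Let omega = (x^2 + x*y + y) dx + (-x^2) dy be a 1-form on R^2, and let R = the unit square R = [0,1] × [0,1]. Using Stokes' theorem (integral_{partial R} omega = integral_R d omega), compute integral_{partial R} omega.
integral_(partial R) omega = -5/2

Stokes: integral_partial_R omega = integral_R d omega with d omega = (∂Q/∂x - ∂P/∂y) dx ∧ dy.
  ∂Q/∂x = -2*x
  ∂P/∂y = x + 1
  integrand = ∂Q/∂x - ∂P/∂y = -3*x - 1.
Integrating over R: integral_0^1 integral_0^1 (-3*x - 1) dx dy = -5/2.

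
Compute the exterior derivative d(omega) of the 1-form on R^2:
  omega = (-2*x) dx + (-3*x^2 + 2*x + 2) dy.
d(omega) = (2 - 6*x) dx ∧ dy

For a 1-form omega = sum_i f_i dx_i, the exterior derivative is
  d(omega) = sum_{i < j} (∂f_j/∂x_i - ∂f_i/∂x_j) dx_i ∧ dx_j.
  coefficient of dx ∧ dy: ∂f_2/∂x - ∂f_1/∂y = ∂(-3*x^2 + 2*x + 2)/∂x - ∂(-2*x)/∂y = 2 - 6*x
Assembling: d(omega) = (2 - 6*x) dx ∧ dy.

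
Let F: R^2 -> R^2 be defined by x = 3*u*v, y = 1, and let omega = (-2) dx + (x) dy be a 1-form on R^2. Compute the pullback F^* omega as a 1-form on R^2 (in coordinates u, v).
F^* omega = (-6*v) du + (-6*u) dv

Using F^*(f dg) = (f ∘ F) d(g ∘ F), substitute each coordinate x_i by F_i(u, v) in f_i, and replace dx_i by d F_i = (∂F_i/∂u) du + (∂F_i/∂v) dv.
  For the x component: f_1(F) = -2; d F_1 = (3*v) du + (3*u) dv
  For the y component: f_2(F) = 3*u*v; d F_2 = (0) du + (0) dv
Combining and collecting du, dv coefficients:
  coeff of du: -6*v
  coeff of dv: -6*u
F^* omega = (-6*v) du + (-6*u) dv.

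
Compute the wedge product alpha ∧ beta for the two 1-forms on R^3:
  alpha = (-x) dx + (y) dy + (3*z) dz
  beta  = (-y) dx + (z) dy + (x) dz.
alpha ∧ beta = (-x*z + y^2) dx ∧ dy + (-x^2 + 3*y*z) dx ∧ dz + (x*y - 3*z^2) dy ∧ dz

Distribute the wedge, using dx_i ∧ dx_j = -dx_j ∧ dx_i and dx_i ∧ dx_i = 0. For each pair (i, j) with i < j, the coefficient of dx_i ∧ dx_j in alpha ∧ beta is (alpha_i * beta_j - alpha_j * beta_i). Collecting: alpha ∧ beta = (-x*z + y^2) dx ∧ dy + (-x^2 + 3*y*z) dx ∧ dz + (x*y - 3*z^2) dy ∧ dz.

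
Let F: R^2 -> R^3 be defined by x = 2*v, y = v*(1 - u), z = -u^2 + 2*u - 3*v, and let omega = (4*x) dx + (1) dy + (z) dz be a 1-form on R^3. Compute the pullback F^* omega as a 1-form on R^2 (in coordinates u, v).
F^* omega = (2*u^3 - 6*u^2 + 6*u*v + 4*u - 7*v) du + (3*u^2 - 7*u + 25*v + 1) dv

Using F^*(f dg) = (f ∘ F) d(g ∘ F), substitute each coordinate x_i by F_i(u, v) in f_i, and replace dx_i by d F_i = (∂F_i/∂u) du + (∂F_i/∂v) dv.
  For the x component: f_1(F) = 8*v; d F_1 = (0) du + (2) dv
  For the y component: f_2(F) = 1; d F_2 = (-v) du + (1 - u) dv
  For the z component: f_3(F) = -u^2 + 2*u - 3*v; d F_3 = (2 - 2*u) du + (-3) dv
Combining and collecting du, dv coefficients:
  coeff of du: 2*u^3 - 6*u^2 + 6*u*v + 4*u - 7*v
  coeff of dv: 3*u^2 - 7*u + 25*v + 1
F^* omega = (2*u^3 - 6*u^2 + 6*u*v + 4*u - 7*v) du + (3*u^2 - 7*u + 25*v + 1) dv.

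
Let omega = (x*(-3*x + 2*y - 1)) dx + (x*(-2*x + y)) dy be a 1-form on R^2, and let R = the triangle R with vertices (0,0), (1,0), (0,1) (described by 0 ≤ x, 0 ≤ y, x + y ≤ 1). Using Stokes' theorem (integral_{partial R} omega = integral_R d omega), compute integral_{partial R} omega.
integral_(partial R) omega = -5/6

Stokes: integral_partial_R omega = integral_R d omega with d omega = (∂Q/∂x - ∂P/∂y) dx ∧ dy.
  ∂Q/∂x = -4*x + y
  ∂P/∂y = 2*x
  integrand = ∂Q/∂x - ∂P/∂y = -6*x + y.
Integrating over R: integral_0^1 integral_0^{1-x} (-6*x + y) dy dx = -5/6.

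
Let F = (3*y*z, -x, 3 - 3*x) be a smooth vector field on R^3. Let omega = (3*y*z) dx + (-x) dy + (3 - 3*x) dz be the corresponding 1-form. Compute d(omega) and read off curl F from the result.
d(omega) = (0) dy ∧ dz + (3*y + 3) dz ∧ dx + (-3*z - 1) dx ∧ dy; curl F = (0, 3*y + 3, -3*z - 1)

d omega = sum_{i<j} (∂f_j/∂x_i - ∂f_i/∂x_j) dx_i ∧ dx_j. Under the identification (dy ∧ dz, dz ∧ dx, dx ∧ dy) ↔ (e_x, e_y, e_z), the coefficients are exactly the components of curl F. Compute:
  ∂R/∂y - ∂Q/∂z = (0) - (0) = 0
  ∂P/∂z - ∂R/∂x = (3*y) - (-3) = 3*y + 3
  ∂Q/∂x - ∂P/∂y = (-1) - (3*z) = -3*z - 1.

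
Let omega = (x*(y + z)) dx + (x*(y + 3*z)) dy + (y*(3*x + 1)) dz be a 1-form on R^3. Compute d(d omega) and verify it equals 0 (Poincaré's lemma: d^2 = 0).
d(d omega) = 0

Step 1: d omega = sum_{i<j} (∂f_j/∂x_i - ∂f_i/∂x_j) dx_i ∧ dx_j:
  coeff of dx ∧ dy: -x + y + 3*z
  coeff of dx ∧ dz: -x + 3*y
  coeff of dy ∧ dz: 1
Step 2: Apply d again to each 2-form coefficient. The only possible 3-form in R^3 is dx ∧ dy ∧ dz, with coefficient
  ∂(coeff of dy∧dz)/∂x - ∂(coeff of dx∧dz)/∂y + ∂(coeff of dx∧dy)/∂z
  = ∂/∂x (1) - ∂/∂y (-x + 3*y) + ∂/∂z (-x + y + 3*z).
Each of these terms simplifies to sums of mixed partials that cancel in pairs. The result is 0 (by equality of mixed partials for smooth functions — Schwarz / Clairaut).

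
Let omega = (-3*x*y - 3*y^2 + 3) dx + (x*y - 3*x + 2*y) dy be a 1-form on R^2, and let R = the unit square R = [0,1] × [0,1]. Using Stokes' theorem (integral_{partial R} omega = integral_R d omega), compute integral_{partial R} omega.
integral_(partial R) omega = 2

Stokes: integral_partial_R omega = integral_R d omega with d omega = (∂Q/∂x - ∂P/∂y) dx ∧ dy.
  ∂Q/∂x = y - 3
  ∂P/∂y = -3*x - 6*y
  integrand = ∂Q/∂x - ∂P/∂y = 3*x + 7*y - 3.
Integrating over R: integral_0^1 integral_0^1 (3*x + 7*y - 3) dx dy = 2.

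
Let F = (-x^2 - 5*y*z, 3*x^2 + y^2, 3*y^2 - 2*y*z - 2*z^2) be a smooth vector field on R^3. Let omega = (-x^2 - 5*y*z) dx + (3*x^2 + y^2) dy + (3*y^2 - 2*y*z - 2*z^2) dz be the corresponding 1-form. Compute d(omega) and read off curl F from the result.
d(omega) = (6*y - 2*z) dy ∧ dz + (-5*y) dz ∧ dx + (6*x + 5*z) dx ∧ dy; curl F = (6*y - 2*z, -5*y, 6*x + 5*z)

d omega = sum_{i<j} (∂f_j/∂x_i - ∂f_i/∂x_j) dx_i ∧ dx_j. Under the identification (dy ∧ dz, dz ∧ dx, dx ∧ dy) ↔ (e_x, e_y, e_z), the coefficients are exactly the components of curl F. Compute:
  ∂R/∂y - ∂Q/∂z = (6*y - 2*z) - (0) = 6*y - 2*z
  ∂P/∂z - ∂R/∂x = (-5*y) - (0) = -5*y
  ∂Q/∂x - ∂P/∂y = (6*x) - (-5*z) = 6*x + 5*z.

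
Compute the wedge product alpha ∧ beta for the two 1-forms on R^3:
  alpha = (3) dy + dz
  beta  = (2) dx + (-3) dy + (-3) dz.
alpha ∧ beta = (-6) dx ∧ dy + (-6) dy ∧ dz + (-2) dx ∧ dz

Distribute the wedge, using dx_i ∧ dx_j = -dx_j ∧ dx_i and dx_i ∧ dx_i = 0. For each pair (i, j) with i < j, the coefficient of dx_i ∧ dx_j in alpha ∧ beta is (alpha_i * beta_j - alpha_j * beta_i). Collecting: alpha ∧ beta = (-6) dx ∧ dy + (-6) dy ∧ dz + (-2) dx ∧ dz.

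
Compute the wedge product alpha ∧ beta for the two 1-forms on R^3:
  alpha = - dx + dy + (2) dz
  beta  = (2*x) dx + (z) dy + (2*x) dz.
alpha ∧ beta = (-2*x - z) dx ∧ dy + (-6*x) dx ∧ dz + (2*x - 2*z) dy ∧ dz

Distribute the wedge, using dx_i ∧ dx_j = -dx_j ∧ dx_i and dx_i ∧ dx_i = 0. For each pair (i, j) with i < j, the coefficient of dx_i ∧ dx_j in alpha ∧ beta is (alpha_i * beta_j - alpha_j * beta_i). Collecting: alpha ∧ beta = (-2*x - z) dx ∧ dy + (-6*x) dx ∧ dz + (2*x - 2*z) dy ∧ dz.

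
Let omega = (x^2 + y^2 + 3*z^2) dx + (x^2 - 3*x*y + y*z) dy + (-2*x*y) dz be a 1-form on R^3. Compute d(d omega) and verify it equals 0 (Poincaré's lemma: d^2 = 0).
d(d omega) = 0

Step 1: d omega = sum_{i<j} (∂f_j/∂x_i - ∂f_i/∂x_j) dx_i ∧ dx_j:
  coeff of dx ∧ dy: 2*x - 5*y
  coeff of dx ∧ dz: -2*y - 6*z
  coeff of dy ∧ dz: -2*x - y
Step 2: Apply d again to each 2-form coefficient. The only possible 3-form in R^3 is dx ∧ dy ∧ dz, with coefficient
  ∂(coeff of dy∧dz)/∂x - ∂(coeff of dx∧dz)/∂y + ∂(coeff of dx∧dy)/∂z
  = ∂/∂x (-2*x - y) - ∂/∂y (-2*y - 6*z) + ∂/∂z (2*x - 5*y).
Each of these terms simplifies to sums of mixed partials that cancel in pairs. The result is 0 (by equality of mixed partials for smooth functions — Schwarz / Clairaut).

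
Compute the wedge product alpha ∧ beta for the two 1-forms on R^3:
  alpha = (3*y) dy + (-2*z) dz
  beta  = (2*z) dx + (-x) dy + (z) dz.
alpha ∧ beta = (-6*y*z) dx ∧ dy + (z*(-2*x + 3*y)) dy ∧ dz + (4*z^2) dx ∧ dz

Distribute the wedge, using dx_i ∧ dx_j = -dx_j ∧ dx_i and dx_i ∧ dx_i = 0. For each pair (i, j) with i < j, the coefficient of dx_i ∧ dx_j in alpha ∧ beta is (alpha_i * beta_j - alpha_j * beta_i). Collecting: alpha ∧ beta = (-6*y*z) dx ∧ dy + (z*(-2*x + 3*y)) dy ∧ dz + (4*z^2) dx ∧ dz.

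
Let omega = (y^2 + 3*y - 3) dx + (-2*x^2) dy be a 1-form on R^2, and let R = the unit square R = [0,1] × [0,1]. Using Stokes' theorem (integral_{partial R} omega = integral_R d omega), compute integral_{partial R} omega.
integral_(partial R) omega = -6

Stokes: integral_partial_R omega = integral_R d omega with d omega = (∂Q/∂x - ∂P/∂y) dx ∧ dy.
  ∂Q/∂x = -4*x
  ∂P/∂y = 2*y + 3
  integrand = ∂Q/∂x - ∂P/∂y = -4*x - 2*y - 3.
Integrating over R: integral_0^1 integral_0^1 (-4*x - 2*y - 3) dx dy = -6.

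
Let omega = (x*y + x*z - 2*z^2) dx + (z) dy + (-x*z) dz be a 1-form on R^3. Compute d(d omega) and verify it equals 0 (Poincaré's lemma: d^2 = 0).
d(d omega) = 0

Step 1: d omega = sum_{i<j} (∂f_j/∂x_i - ∂f_i/∂x_j) dx_i ∧ dx_j:
  coeff of dx ∧ dy: -x
  coeff of dx ∧ dz: -x + 3*z
  coeff of dy ∧ dz: -1
Step 2: Apply d again to each 2-form coefficient. The only possible 3-form in R^3 is dx ∧ dy ∧ dz, with coefficient
  ∂(coeff of dy∧dz)/∂x - ∂(coeff of dx∧dz)/∂y + ∂(coeff of dx∧dy)/∂z
  = ∂/∂x (-1) - ∂/∂y (-x + 3*z) + ∂/∂z (-x).
Each of these terms simplifies to sums of mixed partials that cancel in pairs. The result is 0 (by equality of mixed partials for smooth functions — Schwarz / Clairaut).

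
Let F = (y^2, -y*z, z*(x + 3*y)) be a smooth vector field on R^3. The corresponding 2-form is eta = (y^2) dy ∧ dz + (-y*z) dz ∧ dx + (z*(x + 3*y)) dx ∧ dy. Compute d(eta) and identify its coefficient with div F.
d(eta) = (x + 3*y - z) dx ∧ dy ∧ dz; div F = x + 3*y - z

For a 2-form in R^3 of the form above, applying d gives a 3-form with coefficient ∂P/∂x + ∂Q/∂y + ∂R/∂z:
  ∂P/∂x = 0
  ∂Q/∂y = -z
  ∂R/∂z = x + 3*y
Sum = x + 3*y - z, which is exactly div F.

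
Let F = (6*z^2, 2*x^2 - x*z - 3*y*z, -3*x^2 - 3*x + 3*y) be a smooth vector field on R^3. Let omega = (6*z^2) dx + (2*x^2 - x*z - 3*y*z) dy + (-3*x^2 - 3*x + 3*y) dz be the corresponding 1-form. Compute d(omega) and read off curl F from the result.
d(omega) = (x + 3*y + 3) dy ∧ dz + (6*x + 12*z + 3) dz ∧ dx + (4*x - z) dx ∧ dy; curl F = (x + 3*y + 3, 6*x + 12*z + 3, 4*x - z)

d omega = sum_{i<j} (∂f_j/∂x_i - ∂f_i/∂x_j) dx_i ∧ dx_j. Under the identification (dy ∧ dz, dz ∧ dx, dx ∧ dy) ↔ (e_x, e_y, e_z), the coefficients are exactly the components of curl F. Compute:
  ∂R/∂y - ∂Q/∂z = (3) - (-x - 3*y) = x + 3*y + 3
  ∂P/∂z - ∂R/∂x = (12*z) - (-6*x - 3) = 6*x + 12*z + 3
  ∂Q/∂x - ∂P/∂y = (4*x - z) - (0) = 4*x - z.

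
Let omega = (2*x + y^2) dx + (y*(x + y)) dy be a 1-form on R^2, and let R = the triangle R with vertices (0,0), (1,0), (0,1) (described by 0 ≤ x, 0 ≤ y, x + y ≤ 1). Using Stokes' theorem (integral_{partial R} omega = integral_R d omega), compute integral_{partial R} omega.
integral_(partial R) omega = -1/6

Stokes: integral_partial_R omega = integral_R d omega with d omega = (∂Q/∂x - ∂P/∂y) dx ∧ dy.
  ∂Q/∂x = y
  ∂P/∂y = 2*y
  integrand = ∂Q/∂x - ∂P/∂y = -y.
Integrating over R: integral_0^1 integral_0^{1-x} (-y) dy dx = -1/6.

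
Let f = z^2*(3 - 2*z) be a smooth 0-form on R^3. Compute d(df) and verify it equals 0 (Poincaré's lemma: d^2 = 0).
d(df) = 0

Step 1: df = sum_i (∂f/∂x_i) dx_i = (0) dx + (0) dy + (6*z*(1 - z)) dz.
Step 2: Apply d again. Using the 1-form formula, the coefficient of dx ∧ dy in d(df) is ∂^2 f/∂x ∂y - ∂^2 f/∂y ∂x = (0) - (0) = 0 (equality of mixed partials for smooth f).
Similarly for dx ∧ dz and dy ∧ dz — all coefficients vanish. So d(df) = 0.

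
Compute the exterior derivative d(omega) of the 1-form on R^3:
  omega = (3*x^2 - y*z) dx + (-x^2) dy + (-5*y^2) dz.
d(omega) = (-2*x + z) dx ∧ dy + (y) dx ∧ dz + (-10*y) dy ∧ dz

For a 1-form omega = sum_i f_i dx_i, the exterior derivative is
  d(omega) = sum_{i < j} (∂f_j/∂x_i - ∂f_i/∂x_j) dx_i ∧ dx_j.
  coefficient of dx ∧ dy: ∂f_2/∂x - ∂f_1/∂y = ∂(-x^2)/∂x - ∂(3*x^2 - y*z)/∂y = -2*x + z
  coefficient of dx ∧ dz: ∂f_3/∂x - ∂f_1/∂z = ∂(-5*y^2)/∂x - ∂(3*x^2 - y*z)/∂z = y
  coefficient of dy ∧ dz: ∂f_3/∂y - ∂f_2/∂z = ∂(-5*y^2)/∂y - ∂(-x^2)/∂z = -10*y
Assembling: d(omega) = (-2*x + z) dx ∧ dy + (y) dx ∧ dz + (-10*y) dy ∧ dz.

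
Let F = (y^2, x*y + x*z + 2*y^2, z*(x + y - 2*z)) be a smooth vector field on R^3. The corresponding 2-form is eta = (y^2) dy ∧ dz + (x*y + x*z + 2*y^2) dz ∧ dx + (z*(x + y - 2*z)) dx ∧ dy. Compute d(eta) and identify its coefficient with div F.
d(eta) = (2*x + 5*y - 4*z) dx ∧ dy ∧ dz; div F = 2*x + 5*y - 4*z

For a 2-form in R^3 of the form above, applying d gives a 3-form with coefficient ∂P/∂x + ∂Q/∂y + ∂R/∂z:
  ∂P/∂x = 0
  ∂Q/∂y = x + 4*y
  ∂R/∂z = x + y - 4*z
Sum = 2*x + 5*y - 4*z, which is exactly div F.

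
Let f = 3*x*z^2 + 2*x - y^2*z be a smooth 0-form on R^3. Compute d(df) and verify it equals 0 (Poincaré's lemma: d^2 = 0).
d(df) = 0

Step 1: df = sum_i (∂f/∂x_i) dx_i = (3*z^2 + 2) dx + (-2*y*z) dy + (6*x*z - y^2) dz.
Step 2: Apply d again. Using the 1-form formula, the coefficient of dx ∧ dy in d(df) is ∂^2 f/∂x ∂y - ∂^2 f/∂y ∂x = (0) - (0) = 0 (equality of mixed partials for smooth f).
Similarly for dx ∧ dz and dy ∧ dz — all coefficients vanish. So d(df) = 0.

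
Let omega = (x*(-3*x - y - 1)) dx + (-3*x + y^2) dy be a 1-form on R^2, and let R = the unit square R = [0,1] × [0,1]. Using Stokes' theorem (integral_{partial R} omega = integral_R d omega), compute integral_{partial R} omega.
integral_(partial R) omega = -5/2

Stokes: integral_partial_R omega = integral_R d omega with d omega = (∂Q/∂x - ∂P/∂y) dx ∧ dy.
  ∂Q/∂x = -3
  ∂P/∂y = -x
  integrand = ∂Q/∂x - ∂P/∂y = x - 3.
Integrating over R: integral_0^1 integral_0^1 (x - 3) dx dy = -5/2.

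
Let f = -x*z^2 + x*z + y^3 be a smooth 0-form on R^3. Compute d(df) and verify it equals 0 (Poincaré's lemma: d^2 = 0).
d(df) = 0

Step 1: df = sum_i (∂f/∂x_i) dx_i = (z*(1 - z)) dx + (3*y^2) dy + (x*(1 - 2*z)) dz.
Step 2: Apply d again. Using the 1-form formula, the coefficient of dx ∧ dy in d(df) is ∂^2 f/∂x ∂y - ∂^2 f/∂y ∂x = (0) - (0) = 0 (equality of mixed partials for smooth f).
Similarly for dx ∧ dz and dy ∧ dz — all coefficients vanish. So d(df) = 0.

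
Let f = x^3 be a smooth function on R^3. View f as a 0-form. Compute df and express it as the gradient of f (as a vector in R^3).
df = (3*x^2) dx + (0) dy + (0) dz; grad f = (3*x^2, 0, 0)

For a 0-form f, d f = (∂f/∂x) dx + (∂f/∂y) dy + (∂f/∂z) dz. The components of the vector representation are exactly the entries of grad f in Cartesian coordinates:
  ∂f/∂x = 3*x^2
  ∂f/∂y = 0
  ∂f/∂z = 0.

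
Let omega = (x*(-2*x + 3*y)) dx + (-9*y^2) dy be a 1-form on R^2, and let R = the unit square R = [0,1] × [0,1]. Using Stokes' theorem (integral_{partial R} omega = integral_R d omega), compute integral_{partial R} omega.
integral_(partial R) omega = -3/2

Stokes: integral_partial_R omega = integral_R d omega with d omega = (∂Q/∂x - ∂P/∂y) dx ∧ dy.
  ∂Q/∂x = 0
  ∂P/∂y = 3*x
  integrand = ∂Q/∂x - ∂P/∂y = -3*x.
Integrating over R: integral_0^1 integral_0^1 (-3*x) dx dy = -3/2.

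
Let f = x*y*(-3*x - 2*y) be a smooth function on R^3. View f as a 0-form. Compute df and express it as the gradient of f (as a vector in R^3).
df = (2*y*(-3*x - y)) dx + (x*(-3*x - 4*y)) dy + (0) dz; grad f = (2*y*(-3*x - y), x*(-3*x - 4*y), 0)

For a 0-form f, d f = (∂f/∂x) dx + (∂f/∂y) dy + (∂f/∂z) dz. The components of the vector representation are exactly the entries of grad f in Cartesian coordinates:
  ∂f/∂x = 2*y*(-3*x - y)
  ∂f/∂y = x*(-3*x - 4*y)
  ∂f/∂z = 0.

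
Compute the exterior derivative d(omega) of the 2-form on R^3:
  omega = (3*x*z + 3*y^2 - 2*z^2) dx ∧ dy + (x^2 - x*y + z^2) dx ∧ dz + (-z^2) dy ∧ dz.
d(omega) = (4*x - 4*z) dx ∧ dy ∧ dz

For a 2-form omega = sum_{i<j} g_{ij} dx_i ∧ dx_j, the exterior derivative is
  d(omega) = sum_{i<j} d(g_{ij}) ∧ dx_i ∧ dx_j = sum_{i<j, k} (∂g_{ij}/∂x_k) dx_k ∧ dx_i ∧ dx_j.
Expand each term, using dx_k ∧ dx_i ∧ dx_j = sgn(permutation) dx_{(a)} ∧ dx_{(b)} ∧ dx_{(c)} with (a < b < c) sorted:
  d(3*x*z + 3*y^2 - 2*z^2) includes (∂/∂z)(3*x*z + 3*y^2 - 2*z^2) dz = (3*x - 4*z) dz, which multiplied by dx ∧ dy gives (3*x - 4*z) dx ∧ dy ∧ dz
  d(x^2 - x*y + z^2) includes (∂/∂y)(x^2 - x*y + z^2) dy = (-x) dy, which multiplied by dx ∧ dz gives (x) dx ∧ dy ∧ dz
Collecting like 3-forms: d(omega) = (4*x - 4*z) dx ∧ dy ∧ dz.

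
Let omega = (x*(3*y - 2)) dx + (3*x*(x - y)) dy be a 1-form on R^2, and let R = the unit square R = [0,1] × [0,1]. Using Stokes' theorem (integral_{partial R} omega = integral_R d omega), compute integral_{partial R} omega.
integral_(partial R) omega = 0

Stokes: integral_partial_R omega = integral_R d omega with d omega = (∂Q/∂x - ∂P/∂y) dx ∧ dy.
  ∂Q/∂x = 6*x - 3*y
  ∂P/∂y = 3*x
  integrand = ∂Q/∂x - ∂P/∂y = 3*x - 3*y.
Integrating over R: integral_0^1 integral_0^1 (3*x - 3*y) dx dy = 0.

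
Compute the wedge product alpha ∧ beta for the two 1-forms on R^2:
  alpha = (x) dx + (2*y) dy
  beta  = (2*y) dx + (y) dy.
alpha ∧ beta = (y*(x - 4*y)) dx ∧ dy

Distribute the wedge, using dx_i ∧ dx_j = -dx_j ∧ dx_i and dx_i ∧ dx_i = 0. For each pair (i, j) with i < j, the coefficient of dx_i ∧ dx_j in alpha ∧ beta is (alpha_i * beta_j - alpha_j * beta_i). Collecting: alpha ∧ beta = (y*(x - 4*y)) dx ∧ dy.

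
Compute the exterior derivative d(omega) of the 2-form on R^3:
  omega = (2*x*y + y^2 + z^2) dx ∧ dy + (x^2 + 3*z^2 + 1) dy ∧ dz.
d(omega) = (2*x + 2*z) dx ∧ dy ∧ dz

For a 2-form omega = sum_{i<j} g_{ij} dx_i ∧ dx_j, the exterior derivative is
  d(omega) = sum_{i<j} d(g_{ij}) ∧ dx_i ∧ dx_j = sum_{i<j, k} (∂g_{ij}/∂x_k) dx_k ∧ dx_i ∧ dx_j.
Expand each term, using dx_k ∧ dx_i ∧ dx_j = sgn(permutation) dx_{(a)} ∧ dx_{(b)} ∧ dx_{(c)} with (a < b < c) sorted:
  d(2*x*y + y^2 + z^2) includes (∂/∂z)(2*x*y + y^2 + z^2) dz = (2*z) dz, which multiplied by dx ∧ dy gives (2*z) dx ∧ dy ∧ dz
  d(x^2 + 3*z^2 + 1) includes (∂/∂x)(x^2 + 3*z^2 + 1) dx = (2*x) dx, which multiplied by dy ∧ dz gives (2*x) dx ∧ dy ∧ dz
Collecting like 3-forms: d(omega) = (2*x + 2*z) dx ∧ dy ∧ dz.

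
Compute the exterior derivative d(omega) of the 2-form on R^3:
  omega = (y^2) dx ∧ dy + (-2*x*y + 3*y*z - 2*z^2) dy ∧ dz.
d(omega) = (-2*y) dx ∧ dy ∧ dz

For a 2-form omega = sum_{i<j} g_{ij} dx_i ∧ dx_j, the exterior derivative is
  d(omega) = sum_{i<j} d(g_{ij}) ∧ dx_i ∧ dx_j = sum_{i<j, k} (∂g_{ij}/∂x_k) dx_k ∧ dx_i ∧ dx_j.
Expand each term, using dx_k ∧ dx_i ∧ dx_j = sgn(permutation) dx_{(a)} ∧ dx_{(b)} ∧ dx_{(c)} with (a < b < c) sorted:
  d(-2*x*y + 3*y*z - 2*z^2) includes (∂/∂x)(-2*x*y + 3*y*z - 2*z^2) dx = (-2*y) dx, which multiplied by dy ∧ dz gives (-2*y) dx ∧ dy ∧ dz
Collecting like 3-forms: d(omega) = (-2*y) dx ∧ dy ∧ dz.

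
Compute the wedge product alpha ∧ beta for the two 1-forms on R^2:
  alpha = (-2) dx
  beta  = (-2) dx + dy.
alpha ∧ beta = (-2) dx ∧ dy

Distribute the wedge, using dx_i ∧ dx_j = -dx_j ∧ dx_i and dx_i ∧ dx_i = 0. For each pair (i, j) with i < j, the coefficient of dx_i ∧ dx_j in alpha ∧ beta is (alpha_i * beta_j - alpha_j * beta_i). Collecting: alpha ∧ beta = (-2) dx ∧ dy.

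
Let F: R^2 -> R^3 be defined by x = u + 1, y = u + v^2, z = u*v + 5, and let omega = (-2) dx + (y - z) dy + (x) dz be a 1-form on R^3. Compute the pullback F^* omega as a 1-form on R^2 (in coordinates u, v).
F^* omega = (u + v^2 + v - 7) du + (u^2 - 2*u*v^2 + 2*u*v + u + 2*v^3 - 10*v) dv

Using F^*(f dg) = (f ∘ F) d(g ∘ F), substitute each coordinate x_i by F_i(u, v) in f_i, and replace dx_i by d F_i = (∂F_i/∂u) du + (∂F_i/∂v) dv.
  For the x component: f_1(F) = -2; d F_1 = (1) du + (0) dv
  For the y component: f_2(F) = -u*v + u + v^2 - 5; d F_2 = (1) du + (2*v) dv
  For the z component: f_3(F) = u + 1; d F_3 = (v) du + (u) dv
Combining and collecting du, dv coefficients:
  coeff of du: u + v^2 + v - 7
  coeff of dv: u^2 - 2*u*v^2 + 2*u*v + u + 2*v^3 - 10*v
F^* omega = (u + v^2 + v - 7) du + (u^2 - 2*u*v^2 + 2*u*v + u + 2*v^3 - 10*v) dv.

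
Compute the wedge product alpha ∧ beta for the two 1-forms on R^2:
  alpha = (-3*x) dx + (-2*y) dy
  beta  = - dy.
alpha ∧ beta = (3*x) dx ∧ dy

Distribute the wedge, using dx_i ∧ dx_j = -dx_j ∧ dx_i and dx_i ∧ dx_i = 0. For each pair (i, j) with i < j, the coefficient of dx_i ∧ dx_j in alpha ∧ beta is (alpha_i * beta_j - alpha_j * beta_i). Collecting: alpha ∧ beta = (3*x) dx ∧ dy.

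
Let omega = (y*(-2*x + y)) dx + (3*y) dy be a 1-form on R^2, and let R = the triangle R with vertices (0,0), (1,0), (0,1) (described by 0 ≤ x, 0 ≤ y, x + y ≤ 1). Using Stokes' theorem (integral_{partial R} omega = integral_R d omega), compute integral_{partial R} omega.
integral_(partial R) omega = 0

Stokes: integral_partial_R omega = integral_R d omega with d omega = (∂Q/∂x - ∂P/∂y) dx ∧ dy.
  ∂Q/∂x = 0
  ∂P/∂y = -2*x + 2*y
  integrand = ∂Q/∂x - ∂P/∂y = 2*x - 2*y.
Integrating over R: integral_0^1 integral_0^{1-x} (2*x - 2*y) dy dx = 0.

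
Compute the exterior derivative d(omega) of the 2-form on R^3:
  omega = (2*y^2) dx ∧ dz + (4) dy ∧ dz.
d(omega) = (-4*y) dx ∧ dy ∧ dz

For a 2-form omega = sum_{i<j} g_{ij} dx_i ∧ dx_j, the exterior derivative is
  d(omega) = sum_{i<j} d(g_{ij}) ∧ dx_i ∧ dx_j = sum_{i<j, k} (∂g_{ij}/∂x_k) dx_k ∧ dx_i ∧ dx_j.
Expand each term, using dx_k ∧ dx_i ∧ dx_j = sgn(permutation) dx_{(a)} ∧ dx_{(b)} ∧ dx_{(c)} with (a < b < c) sorted:
  d(2*y^2) includes (∂/∂y)(2*y^2) dy = (4*y) dy, which multiplied by dx ∧ dz gives (-4*y) dx ∧ dy ∧ dz
Collecting like 3-forms: d(omega) = (-4*y) dx ∧ dy ∧ dz.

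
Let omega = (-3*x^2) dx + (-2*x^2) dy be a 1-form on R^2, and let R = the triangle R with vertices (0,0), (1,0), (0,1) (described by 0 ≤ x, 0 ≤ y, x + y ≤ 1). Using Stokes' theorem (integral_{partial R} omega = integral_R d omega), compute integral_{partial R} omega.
integral_(partial R) omega = -2/3

Stokes: integral_partial_R omega = integral_R d omega with d omega = (∂Q/∂x - ∂P/∂y) dx ∧ dy.
  ∂Q/∂x = -4*x
  ∂P/∂y = 0
  integrand = ∂Q/∂x - ∂P/∂y = -4*x.
Integrating over R: integral_0^1 integral_0^{1-x} (-4*x) dy dx = -2/3.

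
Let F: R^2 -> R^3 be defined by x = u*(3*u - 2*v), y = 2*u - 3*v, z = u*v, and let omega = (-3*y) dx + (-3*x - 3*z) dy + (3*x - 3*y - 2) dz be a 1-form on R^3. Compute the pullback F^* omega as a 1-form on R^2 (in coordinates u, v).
F^* omega = (9*u^2*v - 54*u^2 - 6*u*v^2 + 66*u*v - 9*v^2 - 2*v) du + (u*(9*u^2 - 6*u*v + 33*u - 18*v - 2)) dv

Using F^*(f dg) = (f ∘ F) d(g ∘ F), substitute each coordinate x_i by F_i(u, v) in f_i, and replace dx_i by d F_i = (∂F_i/∂u) du + (∂F_i/∂v) dv.
  For the x component: f_1(F) = -6*u + 9*v; d F_1 = (6*u - 2*v) du + (-2*u) dv
  For the y component: f_2(F) = 3*u*(-3*u + v); d F_2 = (2) du + (-3) dv
  For the z component: f_3(F) = 9*u^2 - 6*u*v - 6*u + 9*v - 2; d F_3 = (v) du + (u) dv
Combining and collecting du, dv coefficients:
  coeff of du: 9*u^2*v - 54*u^2 - 6*u*v^2 + 66*u*v - 9*v^2 - 2*v
  coeff of dv: u*(9*u^2 - 6*u*v + 33*u - 18*v - 2)
F^* omega = (9*u^2*v - 54*u^2 - 6*u*v^2 + 66*u*v - 9*v^2 - 2*v) du + (u*(9*u^2 - 6*u*v + 33*u - 18*v - 2)) dv.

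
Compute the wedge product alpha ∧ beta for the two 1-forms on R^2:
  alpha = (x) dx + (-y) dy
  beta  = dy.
alpha ∧ beta = (x) dx ∧ dy

Distribute the wedge, using dx_i ∧ dx_j = -dx_j ∧ dx_i and dx_i ∧ dx_i = 0. For each pair (i, j) with i < j, the coefficient of dx_i ∧ dx_j in alpha ∧ beta is (alpha_i * beta_j - alpha_j * beta_i). Collecting: alpha ∧ beta = (x) dx ∧ dy.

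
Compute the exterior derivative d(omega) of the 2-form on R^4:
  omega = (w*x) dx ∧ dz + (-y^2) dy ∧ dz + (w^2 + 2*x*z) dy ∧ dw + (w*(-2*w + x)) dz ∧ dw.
d(omega) = (w + x) dx ∧ dz ∧ dw + (2*z) dx ∧ dy ∧ dw + (-2*x) dy ∧ dz ∧ dw

For a 2-form omega = sum_{i<j} g_{ij} dx_i ∧ dx_j, the exterior derivative is
  d(omega) = sum_{i<j} d(g_{ij}) ∧ dx_i ∧ dx_j = sum_{i<j, k} (∂g_{ij}/∂x_k) dx_k ∧ dx_i ∧ dx_j.
Expand each term, using dx_k ∧ dx_i ∧ dx_j = sgn(permutation) dx_{(a)} ∧ dx_{(b)} ∧ dx_{(c)} with (a < b < c) sorted:
  d(w*x) includes (∂/∂w)(w*x) dw = (x) dw, which multiplied by dx ∧ dz gives (x) dx ∧ dz ∧ dw
  d(w^2 + 2*x*z) includes (∂/∂x)(w^2 + 2*x*z) dx = (2*z) dx, which multiplied by dy ∧ dw gives (2*z) dx ∧ dy ∧ dw
  d(w^2 + 2*x*z) includes (∂/∂z)(w^2 + 2*x*z) dz = (2*x) dz, which multiplied by dy ∧ dw gives (-2*x) dy ∧ dz ∧ dw
  d(w*(-2*w + x)) includes (∂/∂x)(w*(-2*w + x)) dx = (w) dx, which multiplied by dz ∧ dw gives (w) dx ∧ dz ∧ dw
Collecting like 3-forms: d(omega) = (w + x) dx ∧ dz ∧ dw + (2*z) dx ∧ dy ∧ dw + (-2*x) dy ∧ dz ∧ dw.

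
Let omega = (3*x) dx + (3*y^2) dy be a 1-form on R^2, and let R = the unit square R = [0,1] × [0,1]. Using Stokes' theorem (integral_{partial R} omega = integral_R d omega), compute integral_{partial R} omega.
integral_(partial R) omega = 0

Stokes: integral_partial_R omega = integral_R d omega with d omega = (∂Q/∂x - ∂P/∂y) dx ∧ dy.
  ∂Q/∂x = 0
  ∂P/∂y = 0
  integrand = ∂Q/∂x - ∂P/∂y = 0.
Integrating over R: integral_0^1 integral_0^1 (0) dx dy = 0.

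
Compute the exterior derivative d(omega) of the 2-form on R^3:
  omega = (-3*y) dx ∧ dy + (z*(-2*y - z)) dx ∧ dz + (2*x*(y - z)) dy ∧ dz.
d(omega) = (2*y) dx ∧ dy ∧ dz

For a 2-form omega = sum_{i<j} g_{ij} dx_i ∧ dx_j, the exterior derivative is
  d(omega) = sum_{i<j} d(g_{ij}) ∧ dx_i ∧ dx_j = sum_{i<j, k} (∂g_{ij}/∂x_k) dx_k ∧ dx_i ∧ dx_j.
Expand each term, using dx_k ∧ dx_i ∧ dx_j = sgn(permutation) dx_{(a)} ∧ dx_{(b)} ∧ dx_{(c)} with (a < b < c) sorted:
  d(z*(-2*y - z)) includes (∂/∂y)(z*(-2*y - z)) dy = (-2*z) dy, which multiplied by dx ∧ dz gives (2*z) dx ∧ dy ∧ dz
  d(2*x*(y - z)) includes (∂/∂x)(2*x*(y - z)) dx = (2*y - 2*z) dx, which multiplied by dy ∧ dz gives (2*y - 2*z) dx ∧ dy ∧ dz
Collecting like 3-forms: d(omega) = (2*y) dx ∧ dy ∧ dz.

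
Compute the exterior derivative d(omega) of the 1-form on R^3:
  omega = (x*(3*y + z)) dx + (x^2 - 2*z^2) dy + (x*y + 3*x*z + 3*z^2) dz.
d(omega) = (-x) dx ∧ dy + (-x + y + 3*z) dx ∧ dz + (x + 4*z) dy ∧ dz

For a 1-form omega = sum_i f_i dx_i, the exterior derivative is
  d(omega) = sum_{i < j} (∂f_j/∂x_i - ∂f_i/∂x_j) dx_i ∧ dx_j.
  coefficient of dx ∧ dy: ∂f_2/∂x - ∂f_1/∂y = ∂(x^2 - 2*z^2)/∂x - ∂(x*(3*y + z))/∂y = -x
  coefficient of dx ∧ dz: ∂f_3/∂x - ∂f_1/∂z = ∂(x*y + 3*x*z + 3*z^2)/∂x - ∂(x*(3*y + z))/∂z = -x + y + 3*z
  coefficient of dy ∧ dz: ∂f_3/∂y - ∂f_2/∂z = ∂(x*y + 3*x*z + 3*z^2)/∂y - ∂(x^2 - 2*z^2)/∂z = x + 4*z
Assembling: d(omega) = (-x) dx ∧ dy + (-x + y + 3*z) dx ∧ dz + (x + 4*z) dy ∧ dz.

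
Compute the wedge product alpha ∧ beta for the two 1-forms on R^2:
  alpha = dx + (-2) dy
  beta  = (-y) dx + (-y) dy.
alpha ∧ beta = (-3*y) dx ∧ dy

Distribute the wedge, using dx_i ∧ dx_j = -dx_j ∧ dx_i and dx_i ∧ dx_i = 0. For each pair (i, j) with i < j, the coefficient of dx_i ∧ dx_j in alpha ∧ beta is (alpha_i * beta_j - alpha_j * beta_i). Collecting: alpha ∧ beta = (-3*y) dx ∧ dy.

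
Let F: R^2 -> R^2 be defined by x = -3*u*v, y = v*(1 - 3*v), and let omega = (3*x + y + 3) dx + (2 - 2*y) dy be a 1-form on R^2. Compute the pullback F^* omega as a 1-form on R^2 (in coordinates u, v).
F^* omega = (3*v*(9*u*v + 3*v^2 - v - 3)) du + (27*u^2*v + 9*u*v^2 - 3*u*v - 9*u - 36*v^3 + 18*v^2 - 14*v + 2) dv

Using F^*(f dg) = (f ∘ F) d(g ∘ F), substitute each coordinate x_i by F_i(u, v) in f_i, and replace dx_i by d F_i = (∂F_i/∂u) du + (∂F_i/∂v) dv.
  For the x component: f_1(F) = -9*u*v - 3*v^2 + v + 3; d F_1 = (-3*v) du + (-3*u) dv
  For the y component: f_2(F) = 6*v^2 - 2*v + 2; d F_2 = (0) du + (1 - 6*v) dv
Combining and collecting du, dv coefficients:
  coeff of du: 3*v*(9*u*v + 3*v^2 - v - 3)
  coeff of dv: 27*u^2*v + 9*u*v^2 - 3*u*v - 9*u - 36*v^3 + 18*v^2 - 14*v + 2
F^* omega = (3*v*(9*u*v + 3*v^2 - v - 3)) du + (27*u^2*v + 9*u*v^2 - 3*u*v - 9*u - 36*v^3 + 18*v^2 - 14*v + 2) dv.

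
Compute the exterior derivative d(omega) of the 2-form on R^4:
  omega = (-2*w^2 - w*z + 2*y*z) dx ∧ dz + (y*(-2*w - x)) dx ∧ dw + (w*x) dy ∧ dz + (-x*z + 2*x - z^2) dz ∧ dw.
d(omega) = (w - 2*z) dx ∧ dy ∧ dz + (-4*w - 2*z + 2) dx ∧ dz ∧ dw + (2*w + x) dx ∧ dy ∧ dw + (x) dy ∧ dz ∧ dw

For a 2-form omega = sum_{i<j} g_{ij} dx_i ∧ dx_j, the exterior derivative is
  d(omega) = sum_{i<j} d(g_{ij}) ∧ dx_i ∧ dx_j = sum_{i<j, k} (∂g_{ij}/∂x_k) dx_k ∧ dx_i ∧ dx_j.
Expand each term, using dx_k ∧ dx_i ∧ dx_j = sgn(permutation) dx_{(a)} ∧ dx_{(b)} ∧ dx_{(c)} with (a < b < c) sorted:
  d(-2*w^2 - w*z + 2*y*z) includes (∂/∂y)(-2*w^2 - w*z + 2*y*z) dy = (2*z) dy, which multiplied by dx ∧ dz gives (-2*z) dx ∧ dy ∧ dz
  d(-2*w^2 - w*z + 2*y*z) includes (∂/∂w)(-2*w^2 - w*z + 2*y*z) dw = (-4*w - z) dw, which multiplied by dx ∧ dz gives (-4*w - z) dx ∧ dz ∧ dw
  d(y*(-2*w - x)) includes (∂/∂y)(y*(-2*w - x)) dy = (-2*w - x) dy, which multiplied by dx ∧ dw gives (2*w + x) dx ∧ dy ∧ dw
  d(w*x) includes (∂/∂x)(w*x) dx = (w) dx, which multiplied by dy ∧ dz gives (w) dx ∧ dy ∧ dz
  d(w*x) includes (∂/∂w)(w*x) dw = (x) dw, which multiplied by dy ∧ dz gives (x) dy ∧ dz ∧ dw
  d(-x*z + 2*x - z^2) includes (∂/∂x)(-x*z + 2*x - z^2) dx = (2 - z) dx, which multiplied by dz ∧ dw gives (2 - z) dx ∧ dz ∧ dw
Collecting like 3-forms: d(omega) = (w - 2*z) dx ∧ dy ∧ dz + (-4*w - 2*z + 2) dx ∧ dz ∧ dw + (2*w + x) dx ∧ dy ∧ dw + (x) dy ∧ dz ∧ dw.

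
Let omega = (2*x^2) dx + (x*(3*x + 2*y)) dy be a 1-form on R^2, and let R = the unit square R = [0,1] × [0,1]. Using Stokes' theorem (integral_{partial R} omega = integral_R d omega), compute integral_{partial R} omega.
integral_(partial R) omega = 4

Stokes: integral_partial_R omega = integral_R d omega with d omega = (∂Q/∂x - ∂P/∂y) dx ∧ dy.
  ∂Q/∂x = 6*x + 2*y
  ∂P/∂y = 0
  integrand = ∂Q/∂x - ∂P/∂y = 6*x + 2*y.
Integrating over R: integral_0^1 integral_0^1 (6*x + 2*y) dx dy = 4.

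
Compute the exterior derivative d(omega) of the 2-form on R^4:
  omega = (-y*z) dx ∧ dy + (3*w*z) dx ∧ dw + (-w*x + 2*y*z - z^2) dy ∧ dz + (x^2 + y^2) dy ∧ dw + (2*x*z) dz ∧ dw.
d(omega) = (-w - y) dx ∧ dy ∧ dz + (-3*w + 2*z) dx ∧ dz ∧ dw + (-x) dy ∧ dz ∧ dw + (2*x) dx ∧ dy ∧ dw

For a 2-form omega = sum_{i<j} g_{ij} dx_i ∧ dx_j, the exterior derivative is
  d(omega) = sum_{i<j} d(g_{ij}) ∧ dx_i ∧ dx_j = sum_{i<j, k} (∂g_{ij}/∂x_k) dx_k ∧ dx_i ∧ dx_j.
Expand each term, using dx_k ∧ dx_i ∧ dx_j = sgn(permutation) dx_{(a)} ∧ dx_{(b)} ∧ dx_{(c)} with (a < b < c) sorted:
  d(-y*z) includes (∂/∂z)(-y*z) dz = (-y) dz, which multiplied by dx ∧ dy gives (-y) dx ∧ dy ∧ dz
  d(3*w*z) includes (∂/∂z)(3*w*z) dz = (3*w) dz, which multiplied by dx ∧ dw gives (-3*w) dx ∧ dz ∧ dw
  d(-w*x + 2*y*z - z^2) includes (∂/∂x)(-w*x + 2*y*z - z^2) dx = (-w) dx, which multiplied by dy ∧ dz gives (-w) dx ∧ dy ∧ dz
  d(-w*x + 2*y*z - z^2) includes (∂/∂w)(-w*x + 2*y*z - z^2) dw = (-x) dw, which multiplied by dy ∧ dz gives (-x) dy ∧ dz ∧ dw
  d(x^2 + y^2) includes (∂/∂x)(x^2 + y^2) dx = (2*x) dx, which multiplied by dy ∧ dw gives (2*x) dx ∧ dy ∧ dw
  d(2*x*z) includes (∂/∂x)(2*x*z) dx = (2*z) dx, which multiplied by dz ∧ dw gives (2*z) dx ∧ dz ∧ dw
Collecting like 3-forms: d(omega) = (-w - y) dx ∧ dy ∧ dz + (-3*w + 2*z) dx ∧ dz ∧ dw + (-x) dy ∧ dz ∧ dw + (2*x) dx ∧ dy ∧ dw.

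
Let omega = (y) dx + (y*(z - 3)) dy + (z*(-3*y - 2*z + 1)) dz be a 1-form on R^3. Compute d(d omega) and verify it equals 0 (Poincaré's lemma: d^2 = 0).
d(d omega) = 0

Step 1: d omega = sum_{i<j} (∂f_j/∂x_i - ∂f_i/∂x_j) dx_i ∧ dx_j:
  coeff of dx ∧ dy: -1
  coeff of dx ∧ dz: 0
  coeff of dy ∧ dz: -y - 3*z
Step 2: Apply d again to each 2-form coefficient. The only possible 3-form in R^3 is dx ∧ dy ∧ dz, with coefficient
  ∂(coeff of dy∧dz)/∂x - ∂(coeff of dx∧dz)/∂y + ∂(coeff of dx∧dy)/∂z
  = ∂/∂x (-y - 3*z) - ∂/∂y (0) + ∂/∂z (-1).
Each of these terms simplifies to sums of mixed partials that cancel in pairs. The result is 0 (by equality of mixed partials for smooth functions — Schwarz / Clairaut).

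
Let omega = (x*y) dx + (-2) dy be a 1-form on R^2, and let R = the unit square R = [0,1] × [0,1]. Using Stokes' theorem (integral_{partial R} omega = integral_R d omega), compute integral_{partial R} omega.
integral_(partial R) omega = -1/2

Stokes: integral_partial_R omega = integral_R d omega with d omega = (∂Q/∂x - ∂P/∂y) dx ∧ dy.
  ∂Q/∂x = 0
  ∂P/∂y = x
  integrand = ∂Q/∂x - ∂P/∂y = -x.
Integrating over R: integral_0^1 integral_0^1 (-x) dx dy = -1/2.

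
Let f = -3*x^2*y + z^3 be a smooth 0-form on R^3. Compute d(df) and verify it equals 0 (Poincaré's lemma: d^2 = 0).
d(df) = 0

Step 1: df = sum_i (∂f/∂x_i) dx_i = (-6*x*y) dx + (-3*x^2) dy + (3*z^2) dz.
Step 2: Apply d again. Using the 1-form formula, the coefficient of dx ∧ dy in d(df) is ∂^2 f/∂x ∂y - ∂^2 f/∂y ∂x = (-6*x) - (-6*x) = 0 (equality of mixed partials for smooth f).
Similarly for dx ∧ dz and dy ∧ dz — all coefficients vanish. So d(df) = 0.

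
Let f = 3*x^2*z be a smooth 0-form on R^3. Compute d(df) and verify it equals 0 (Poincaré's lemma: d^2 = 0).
d(df) = 0

Step 1: df = sum_i (∂f/∂x_i) dx_i = (6*x*z) dx + (0) dy + (3*x^2) dz.
Step 2: Apply d again. Using the 1-form formula, the coefficient of dx ∧ dy in d(df) is ∂^2 f/∂x ∂y - ∂^2 f/∂y ∂x = (0) - (0) = 0 (equality of mixed partials for smooth f).
Similarly for dx ∧ dz and dy ∧ dz — all coefficients vanish. So d(df) = 0.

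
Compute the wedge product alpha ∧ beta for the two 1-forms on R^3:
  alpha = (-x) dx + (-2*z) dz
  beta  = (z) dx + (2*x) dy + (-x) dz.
alpha ∧ beta = (-2*x^2) dx ∧ dy + (x^2 + 2*z^2) dx ∧ dz + (4*x*z) dy ∧ dz

Distribute the wedge, using dx_i ∧ dx_j = -dx_j ∧ dx_i and dx_i ∧ dx_i = 0. For each pair (i, j) with i < j, the coefficient of dx_i ∧ dx_j in alpha ∧ beta is (alpha_i * beta_j - alpha_j * beta_i). Collecting: alpha ∧ beta = (-2*x^2) dx ∧ dy + (x^2 + 2*z^2) dx ∧ dz + (4*x*z) dy ∧ dz.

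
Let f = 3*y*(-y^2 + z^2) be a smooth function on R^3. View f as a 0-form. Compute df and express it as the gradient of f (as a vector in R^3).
df = (0) dx + (-9*y^2 + 3*z^2) dy + (6*y*z) dz; grad f = (0, -9*y^2 + 3*z^2, 6*y*z)

For a 0-form f, d f = (∂f/∂x) dx + (∂f/∂y) dy + (∂f/∂z) dz. The components of the vector representation are exactly the entries of grad f in Cartesian coordinates:
  ∂f/∂x = 0
  ∂f/∂y = -9*y^2 + 3*z^2
  ∂f/∂z = 6*y*z.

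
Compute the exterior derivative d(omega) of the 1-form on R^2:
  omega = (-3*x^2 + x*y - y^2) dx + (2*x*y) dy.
d(omega) = (-x + 4*y) dx ∧ dy

For a 1-form omega = sum_i f_i dx_i, the exterior derivative is
  d(omega) = sum_{i < j} (∂f_j/∂x_i - ∂f_i/∂x_j) dx_i ∧ dx_j.
  coefficient of dx ∧ dy: ∂f_2/∂x - ∂f_1/∂y = ∂(2*x*y)/∂x - ∂(-3*x^2 + x*y - y^2)/∂y = -x + 4*y
Assembling: d(omega) = (-x + 4*y) dx ∧ dy.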